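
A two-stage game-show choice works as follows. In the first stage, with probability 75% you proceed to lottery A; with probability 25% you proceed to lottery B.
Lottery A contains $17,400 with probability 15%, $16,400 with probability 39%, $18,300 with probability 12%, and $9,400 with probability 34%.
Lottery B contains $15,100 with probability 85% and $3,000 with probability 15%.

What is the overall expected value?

EV(A) = 0.15 × 17400 + 0.39 × 16400 + 0.12 × 18300 + 0.34 × 9400 = 2610 + 6396 + 2196 + 3196 = 14398
EV(B) = 0.85 × 15100 + 0.15 × 3000 = 12835 + 450 = 13285
Overall = 0.75 × 14398 + 0.25 × 13285 = 10798.5 + 3321.25 = 14119.75

$14,119.75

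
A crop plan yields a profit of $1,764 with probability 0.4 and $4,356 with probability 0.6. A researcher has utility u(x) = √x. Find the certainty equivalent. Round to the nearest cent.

$3,180.96

E[u] = 0.4·√1764 + 0.6·√4356 = 0.4·42 + 0.6·66 = 56.4
CE = (56.4)² = 3180.96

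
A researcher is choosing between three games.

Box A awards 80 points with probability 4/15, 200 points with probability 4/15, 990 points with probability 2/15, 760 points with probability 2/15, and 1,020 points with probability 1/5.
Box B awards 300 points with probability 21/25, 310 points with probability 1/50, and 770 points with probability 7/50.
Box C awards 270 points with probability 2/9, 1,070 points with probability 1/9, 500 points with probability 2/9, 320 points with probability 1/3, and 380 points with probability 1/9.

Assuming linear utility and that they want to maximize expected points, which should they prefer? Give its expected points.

Box A (512 points)

Box A = 4/15 × 80 + 4/15 × 200 + 2/15 × 990 + 2/15 × 760 + 1/5 × 1020 = 21.3333 + 53.3333 + 132 + 101.3333 + 204 = 512
Box B = 21/25 × 300 + 1/50 × 310 + 7/50 × 770 = 252 + 6.2 + 107.8 = 366
Box C = 2/9 × 270 + 1/9 × 1070 + 2/9 × 500 + 1/3 × 320 + 1/9 × 380 = 60 + 118.8889 + 111.1111 + 106.6667 + 42.2222 = 438.8889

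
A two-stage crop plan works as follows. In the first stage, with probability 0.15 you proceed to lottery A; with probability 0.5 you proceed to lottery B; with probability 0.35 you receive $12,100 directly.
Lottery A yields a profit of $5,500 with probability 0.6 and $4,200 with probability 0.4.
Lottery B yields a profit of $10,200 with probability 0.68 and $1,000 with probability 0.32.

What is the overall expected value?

EV(A) = 0.6 × 5500 + 0.4 × 4200 = 3300 + 1680 = 4980
EV(B) = 0.68 × 10200 + 0.32 × 1000 = 6936 + 320 = 7256
Branch C: 12100 (certain)
Overall = 0.15 × 4980 + 0.5 × 7256 + 0.35 × 12100 = 747 + 3628 + 4235 = 8610

$8,610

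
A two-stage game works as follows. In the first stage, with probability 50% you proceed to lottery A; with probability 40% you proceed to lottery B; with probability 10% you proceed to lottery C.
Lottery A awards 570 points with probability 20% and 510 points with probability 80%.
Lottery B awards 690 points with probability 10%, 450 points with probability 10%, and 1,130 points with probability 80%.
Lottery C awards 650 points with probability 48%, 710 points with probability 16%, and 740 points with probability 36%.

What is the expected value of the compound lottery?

EV(A) = 0.2 × 570 + 0.8 × 510 = 114 + 408 = 522
EV(B) = 0.1 × 690 + 0.1 × 450 + 0.8 × 1130 = 69 + 45 + 904 = 1018
EV(C) = 0.48 × 650 + 0.16 × 710 + 0.36 × 740 = 312 + 113.6 + 266.4 = 692
Overall = 0.5 × 522 + 0.4 × 1018 + 0.1 × 692 = 261 + 407.2 + 69.2 = 737.4

737.4 points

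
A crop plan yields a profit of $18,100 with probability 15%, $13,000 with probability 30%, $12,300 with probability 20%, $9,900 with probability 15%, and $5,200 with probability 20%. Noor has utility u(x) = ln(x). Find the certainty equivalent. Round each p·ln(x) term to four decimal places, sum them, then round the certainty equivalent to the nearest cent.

$10,798.90

E[u] = 0.15·ln(18100) + 0.3·ln(13000) + 0.2·ln(12300) + 0.15·ln(9900) + 0.2·ln(5200) = 1.4706 + 2.8418 + 1.8835 + 1.3800 + 1.7113 = 9.2872
CE = e^9.2872 ≈ 10798.90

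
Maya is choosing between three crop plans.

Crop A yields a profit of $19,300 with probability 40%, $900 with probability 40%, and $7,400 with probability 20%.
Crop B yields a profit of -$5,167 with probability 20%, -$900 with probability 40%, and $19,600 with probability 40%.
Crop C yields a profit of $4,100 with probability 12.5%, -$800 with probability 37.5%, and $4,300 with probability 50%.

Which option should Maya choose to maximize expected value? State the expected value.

Crop A ($9,560)

Crop A = 0.4 × 19300 + 0.4 × 900 + 0.2 × 7400 = 7720 + 360 + 1480 = 9560
Crop B = 0.2 × (-5167) + 0.4 × (-900) + 0.4 × 19600 = -1033.4 − 360 + 7840 = 6446.6
Crop C = 0.125 × 4100 + 0.375 × (-800) + 0.5 × 4300 = 512.5 − 300 + 2150 = 2362.5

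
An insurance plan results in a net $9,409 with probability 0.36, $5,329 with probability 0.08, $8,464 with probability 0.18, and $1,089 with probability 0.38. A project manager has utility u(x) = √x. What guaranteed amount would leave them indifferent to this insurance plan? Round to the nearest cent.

$4,880.42

E[u] = 0.36·√9409 + 0.08·√5329 + 0.18·√8464 + 0.38·√1089 = 0.36·97 + 0.08·73 + 0.18·92 + 0.38·33 = 69.86
CE = (69.86)² = 4880.4196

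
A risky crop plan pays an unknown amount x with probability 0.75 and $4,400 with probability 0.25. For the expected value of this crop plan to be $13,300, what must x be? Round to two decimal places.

0.75·x + 0.25·4400 = 13300
0.75·x = 13300 − 1100 = 12200
x = 12200 / 0.75 = 16266.6667

x = $16,266.67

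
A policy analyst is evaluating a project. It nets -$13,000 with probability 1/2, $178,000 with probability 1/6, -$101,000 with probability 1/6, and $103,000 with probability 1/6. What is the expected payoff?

EV = 1/2 × (-13000) + 1/6 × 178000 + 1/6 × (-101000) + 1/6 × 103000 = -6500 + 29666.6667 − 16833.3333 + 17166.6667 = 23500

$23,500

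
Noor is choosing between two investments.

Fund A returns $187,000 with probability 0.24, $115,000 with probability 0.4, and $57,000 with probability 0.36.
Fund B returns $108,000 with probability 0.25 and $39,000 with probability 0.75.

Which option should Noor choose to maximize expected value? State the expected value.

Fund A ($111,400)

Fund A = 0.24 × 187000 + 0.4 × 115000 + 0.36 × 57000 = 44880 + 46000 + 20520 = 111400
Fund B = 0.25 × 108000 + 0.75 × 39000 = 27000 + 29250 = 56250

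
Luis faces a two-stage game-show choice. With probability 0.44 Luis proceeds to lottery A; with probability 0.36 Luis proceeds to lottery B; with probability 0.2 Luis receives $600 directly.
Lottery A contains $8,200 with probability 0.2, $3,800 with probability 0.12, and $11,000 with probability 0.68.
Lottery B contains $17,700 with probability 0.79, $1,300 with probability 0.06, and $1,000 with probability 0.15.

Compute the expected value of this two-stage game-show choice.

EV(A) = 0.2 × 8200 + 0.12 × 3800 + 0.68 × 11000 = 1640 + 456 + 7480 = 9576
EV(B) = 0.79 × 17700 + 0.06 × 1300 + 0.15 × 1000 = 13983 + 78 + 150 = 14211
Branch C: 600 (certain)
Overall = 0.44 × 9576 + 0.36 × 14211 + 0.2 × 600 = 4213.44 + 5115.96 + 120 = 9449.4

$9,449.40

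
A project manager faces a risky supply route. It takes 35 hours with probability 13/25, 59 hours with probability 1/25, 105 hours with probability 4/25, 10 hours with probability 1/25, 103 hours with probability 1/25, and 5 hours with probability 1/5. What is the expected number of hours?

EV = 13/25 × 35 + 1/25 × 59 + 4/25 × 105 + 1/25 × 10 + 1/25 × 103 + 1/5 × 5 = 18.2 + 2.36 + 16.8 + 0.4 + 4.12 + 1 = 42.88

42.88 hours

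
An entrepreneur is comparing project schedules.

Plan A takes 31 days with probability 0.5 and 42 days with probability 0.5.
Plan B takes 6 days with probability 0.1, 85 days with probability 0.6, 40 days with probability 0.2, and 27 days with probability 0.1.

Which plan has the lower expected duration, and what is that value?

Plan A = 0.5 × 31 + 0.5 × 42 = 15.5 + 21 = 36.5
Plan B = 0.1 × 6 + 0.6 × 85 + 0.2 × 40 + 0.1 × 27 = 0.6 + 51 + 8 + 2.7 = 62.3

Plan A (36.5 days)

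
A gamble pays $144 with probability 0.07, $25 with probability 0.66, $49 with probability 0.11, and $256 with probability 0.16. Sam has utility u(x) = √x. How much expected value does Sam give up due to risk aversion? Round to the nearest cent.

E[u] = 0.07·√144 + 0.66·√25 + 0.11·√49 + 0.16·√256 = 0.07·12 + 0.66·5 + 0.11·7 + 0.16·16 = 7.47
CE = (7.47)² = 55.8009
Risk premium = EV − CE = 72.93 − 55.8009 = 17.1291

$17.13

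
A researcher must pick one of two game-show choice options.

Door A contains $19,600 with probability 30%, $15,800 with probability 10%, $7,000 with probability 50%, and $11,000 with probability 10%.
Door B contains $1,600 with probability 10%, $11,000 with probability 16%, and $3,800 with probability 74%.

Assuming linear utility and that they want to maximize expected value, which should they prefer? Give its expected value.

Door A = 0.3 × 19600 + 0.1 × 15800 + 0.5 × 7000 + 0.1 × 11000 = 5880 + 1580 + 3500 + 1100 = 12060
Door B = 0.1 × 1600 + 0.16 × 11000 + 0.74 × 3800 = 160 + 1760 + 2812 = 4732

Door A ($12,060)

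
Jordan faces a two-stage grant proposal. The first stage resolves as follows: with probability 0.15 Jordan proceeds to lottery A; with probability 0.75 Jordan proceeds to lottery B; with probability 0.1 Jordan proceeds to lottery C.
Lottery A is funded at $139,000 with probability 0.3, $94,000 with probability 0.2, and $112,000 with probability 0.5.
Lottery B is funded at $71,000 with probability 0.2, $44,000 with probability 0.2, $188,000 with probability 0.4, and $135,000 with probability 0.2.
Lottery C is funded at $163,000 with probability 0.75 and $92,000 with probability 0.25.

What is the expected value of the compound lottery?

EV(A) = 0.3 × 139000 + 0.2 × 94000 + 0.5 × 112000 = 41700 + 18800 + 56000 = 116500
EV(B) = 0.2 × 71000 + 0.2 × 44000 + 0.4 × 188000 + 0.2 × 135000 = 14200 + 8800 + 75200 + 27000 = 125200
EV(C) = 0.75 × 163000 + 0.25 × 92000 = 122250 + 23000 = 145250
Overall = 0.15 × 116500 + 0.75 × 125200 + 0.1 × 145250 = 17475 + 93900 + 14525 = 125900

$125,900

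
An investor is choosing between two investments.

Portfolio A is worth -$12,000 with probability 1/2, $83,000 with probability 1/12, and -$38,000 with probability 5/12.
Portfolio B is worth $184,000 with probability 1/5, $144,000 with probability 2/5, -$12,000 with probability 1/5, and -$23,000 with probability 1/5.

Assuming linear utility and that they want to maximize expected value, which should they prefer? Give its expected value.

Portfolio A = 1/2 × (-12000) + 1/12 × 83000 + 5/12 × (-38000) = -6000 + 6916.6667 − 15833.3333 = -14916.6667
Portfolio B = 1/5 × 184000 + 2/5 × 144000 + 1/5 × (-12000) + 1/5 × (-23000) = 36800 + 57600 − 2400 − 4600 = 87400

Portfolio B ($87,400)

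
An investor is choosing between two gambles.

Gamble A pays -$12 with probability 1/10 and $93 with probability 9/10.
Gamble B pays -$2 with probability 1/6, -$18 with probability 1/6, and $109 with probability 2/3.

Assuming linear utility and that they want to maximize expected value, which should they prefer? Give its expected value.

Gamble A ($82.50)

Gamble A = 1/10 × (-12) + 9/10 × 93 = -1.2 + 83.7 = 82.5
Gamble B = 1/6 × (-2) + 1/6 × (-18) + 2/3 × 109 = -0.3333 − 3 + 72.6667 = 69.3333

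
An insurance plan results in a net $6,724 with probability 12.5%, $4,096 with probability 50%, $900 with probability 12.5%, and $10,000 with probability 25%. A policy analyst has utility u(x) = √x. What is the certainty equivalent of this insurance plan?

E[u] = 0.125·√6724 + 0.5·√4096 + 0.125·√900 + 0.25·√10000 = 0.125·82 + 0.5·64 + 0.125·30 + 0.25·100 = 71
CE = (71)² = 5041

$5,041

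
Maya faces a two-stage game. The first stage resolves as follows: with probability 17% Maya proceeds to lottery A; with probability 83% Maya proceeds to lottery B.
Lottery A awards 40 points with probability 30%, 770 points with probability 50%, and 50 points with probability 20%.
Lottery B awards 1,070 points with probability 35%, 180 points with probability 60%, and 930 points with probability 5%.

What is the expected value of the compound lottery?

508.26 points

EV(A) = 0.3 × 40 + 0.5 × 770 + 0.2 × 50 = 12 + 385 + 10 = 407
EV(B) = 0.35 × 1070 + 0.6 × 180 + 0.05 × 930 = 374.5 + 108 + 46.5 = 529
Overall = 0.17 × 407 + 0.83 × 529 = 69.19 + 439.07 = 508.26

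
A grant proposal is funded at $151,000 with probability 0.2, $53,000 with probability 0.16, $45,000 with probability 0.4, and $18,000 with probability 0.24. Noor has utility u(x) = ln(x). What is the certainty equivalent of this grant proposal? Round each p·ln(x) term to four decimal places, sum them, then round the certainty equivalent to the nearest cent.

$47,235.45

E[u] = 0.2·ln(151000) + 0.16·ln(53000) + 0.4·ln(45000) + 0.24·ln(18000) = 2.3850 + 1.7405 + 4.2858 + 2.3516 = 10.7629
CE = e^10.7629 ≈ 47235.45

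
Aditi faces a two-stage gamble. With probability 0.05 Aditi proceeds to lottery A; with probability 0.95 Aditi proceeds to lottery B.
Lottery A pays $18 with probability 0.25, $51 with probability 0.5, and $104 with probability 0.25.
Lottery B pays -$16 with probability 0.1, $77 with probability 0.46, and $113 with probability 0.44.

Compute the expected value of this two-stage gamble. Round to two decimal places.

$82.16

EV(A) = 0.25 × 18 + 0.5 × 51 + 0.25 × 104 = 4.5 + 25.5 + 26 = 56
EV(B) = 0.1 × (-16) + 0.46 × 77 + 0.44 × 113 = -1.6 + 35.42 + 49.72 = 83.54
Overall = 0.05 × 56 + 0.95 × 83.54 = 2.8 + 79.363 = 82.163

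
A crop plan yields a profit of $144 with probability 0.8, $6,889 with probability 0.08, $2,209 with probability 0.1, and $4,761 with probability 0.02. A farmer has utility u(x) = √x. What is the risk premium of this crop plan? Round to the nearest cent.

$484.26

E[u] = 0.8·√144 + 0.08·√6889 + 0.1·√2209 + 0.02·√4761 = 0.8·12 + 0.08·83 + 0.1·47 + 0.02·69 = 22.32
CE = (22.32)² = 498.1824
Risk premium = EV − CE = 982.44 − 498.1824 = 484.2576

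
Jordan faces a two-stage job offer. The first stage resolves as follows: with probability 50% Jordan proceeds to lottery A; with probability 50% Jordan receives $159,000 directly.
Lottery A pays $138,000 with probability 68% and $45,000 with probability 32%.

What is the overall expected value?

$133,620

EV(A) = 0.68 × 138000 + 0.32 × 45000 = 93840 + 14400 = 108240
Branch B: 159000 (certain)
Overall = 0.5 × 108240 + 0.5 × 159000 = 54120 + 79500 = 133620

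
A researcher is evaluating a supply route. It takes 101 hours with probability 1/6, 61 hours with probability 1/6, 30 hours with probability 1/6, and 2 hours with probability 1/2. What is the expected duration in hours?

EV = 1/6 × 101 + 1/6 × 61 + 1/6 × 30 + 1/2 × 2 = 16.8333 + 10.1667 + 5 + 1 = 33

33 hours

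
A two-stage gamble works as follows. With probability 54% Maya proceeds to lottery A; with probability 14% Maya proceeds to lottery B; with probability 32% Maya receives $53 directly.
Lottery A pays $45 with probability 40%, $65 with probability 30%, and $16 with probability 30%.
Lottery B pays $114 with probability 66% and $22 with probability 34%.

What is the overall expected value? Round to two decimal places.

$51.38

EV(A) = 0.4 × 45 + 0.3 × 65 + 0.3 × 16 = 18 + 19.5 + 4.8 = 42.3
EV(B) = 0.66 × 114 + 0.34 × 22 = 75.24 + 7.48 = 82.72
Branch C: 53 (certain)
Overall = 0.54 × 42.3 + 0.14 × 82.72 + 0.32 × 53 = 22.842 + 11.5808 + 16.96 = 51.3828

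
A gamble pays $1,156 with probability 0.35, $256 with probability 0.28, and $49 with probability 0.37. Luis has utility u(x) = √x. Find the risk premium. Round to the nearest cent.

$134.55

E[u] = 0.35·√1156 + 0.28·√256 + 0.37·√49 = 0.35·34 + 0.28·16 + 0.37·7 = 18.97
CE = (18.97)² = 359.8609
Risk premium = EV − CE = 494.41 − 359.8609 = 134.5491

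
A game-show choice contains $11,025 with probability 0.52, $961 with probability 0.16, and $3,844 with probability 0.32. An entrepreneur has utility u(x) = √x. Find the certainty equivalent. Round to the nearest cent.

$6,304.36

E[u] = 0.52·√11025 + 0.16·√961 + 0.32·√3844 = 0.52·105 + 0.16·31 + 0.32·62 = 79.4
CE = (79.4)² = 6304.36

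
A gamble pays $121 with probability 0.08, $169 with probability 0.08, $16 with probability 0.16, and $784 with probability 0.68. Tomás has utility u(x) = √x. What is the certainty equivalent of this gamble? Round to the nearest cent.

E[u] = 0.08·√121 + 0.08·√169 + 0.16·√16 + 0.68·√784 = 0.08·11 + 0.08·13 + 0.16·4 + 0.68·28 = 21.6
CE = (21.6)² = 466.56

$466.56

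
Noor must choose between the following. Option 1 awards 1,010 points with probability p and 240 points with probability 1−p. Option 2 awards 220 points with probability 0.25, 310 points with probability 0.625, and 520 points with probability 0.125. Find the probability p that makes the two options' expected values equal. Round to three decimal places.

EV(Option 2) = 0.25 × 220 + 0.625 × 310 + 0.125 × 520 = 55 + 193.75 + 65 = 313.75
p·1010 + (1−p)·240 = 313.75
770p + 240 = 313.75
p = (313.75 − 240) / 770

p = 0.096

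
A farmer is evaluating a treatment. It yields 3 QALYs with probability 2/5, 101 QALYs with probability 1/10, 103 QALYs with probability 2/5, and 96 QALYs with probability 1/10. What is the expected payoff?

EV = 2/5 × 3 + 1/10 × 101 + 2/5 × 103 + 1/10 × 96 = 1.2 + 10.1 + 41.2 + 9.6 = 62.1

62.1 QALYs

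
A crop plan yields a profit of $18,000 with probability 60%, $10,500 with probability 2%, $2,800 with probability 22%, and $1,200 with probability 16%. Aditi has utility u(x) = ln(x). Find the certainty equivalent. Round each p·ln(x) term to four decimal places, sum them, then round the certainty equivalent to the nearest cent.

E[u] = 0.6·ln(18000) + 0.02·ln(10500) + 0.22·ln(2800) + 0.16·ln(1200) = 5.8789 + 0.1852 + 1.7462 + 1.1344 = 8.9447
CE = e^8.9447 ≈ 7667.15

$7,667.15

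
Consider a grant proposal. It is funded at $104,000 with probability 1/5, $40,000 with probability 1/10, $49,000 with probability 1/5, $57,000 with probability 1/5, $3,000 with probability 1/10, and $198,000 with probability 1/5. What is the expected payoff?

$85,900

EV = 1/5 × 104000 + 1/10 × 40000 + 1/5 × 49000 + 1/5 × 57000 + 1/10 × 3000 + 1/5 × 198000 = 20800 + 4000 + 9800 + 11400 + 300 + 39600 = 85900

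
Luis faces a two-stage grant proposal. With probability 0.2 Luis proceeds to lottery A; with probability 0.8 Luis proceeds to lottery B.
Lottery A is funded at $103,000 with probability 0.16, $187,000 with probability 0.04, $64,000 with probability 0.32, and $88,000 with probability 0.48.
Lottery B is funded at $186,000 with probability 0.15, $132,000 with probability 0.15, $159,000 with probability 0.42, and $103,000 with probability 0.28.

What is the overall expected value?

EV(A) = 0.16 × 103000 + 0.04 × 187000 + 0.32 × 64000 + 0.48 × 88000 = 16480 + 7480 + 20480 + 42240 = 86680
EV(B) = 0.15 × 186000 + 0.15 × 132000 + 0.42 × 159000 + 0.28 × 103000 = 27900 + 19800 + 66780 + 28840 = 143320
Overall = 0.2 × 86680 + 0.8 × 143320 = 17336 + 114656 = 131992

$131,992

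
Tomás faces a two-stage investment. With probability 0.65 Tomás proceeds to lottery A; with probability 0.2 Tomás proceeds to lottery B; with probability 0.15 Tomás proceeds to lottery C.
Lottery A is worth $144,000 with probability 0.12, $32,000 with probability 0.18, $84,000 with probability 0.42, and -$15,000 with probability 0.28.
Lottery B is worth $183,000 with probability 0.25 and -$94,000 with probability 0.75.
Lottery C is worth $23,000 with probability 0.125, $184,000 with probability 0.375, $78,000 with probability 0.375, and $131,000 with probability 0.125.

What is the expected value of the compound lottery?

EV(A) = 0.12 × 144000 + 0.18 × 32000 + 0.42 × 84000 + 0.28 × (-15000) = 17280 + 5760 + 35280 − 4200 = 54120
EV(B) = 0.25 × 183000 + 0.75 × (-94000) = 45750 − 70500 = -24750
EV(C) = 0.125 × 23000 + 0.375 × 184000 + 0.375 × 78000 + 0.125 × 131000 = 2875 + 69000 + 29250 + 16375 = 117500
Overall = 0.65 × 54120 + 0.2 × (-24750) + 0.15 × 117500 = 35178 − 4950 + 17625 = 47853

$47,853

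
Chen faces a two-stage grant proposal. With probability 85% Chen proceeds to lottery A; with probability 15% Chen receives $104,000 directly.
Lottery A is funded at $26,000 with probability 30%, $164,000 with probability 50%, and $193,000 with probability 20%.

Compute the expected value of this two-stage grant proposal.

$124,740

EV(A) = 0.3 × 26000 + 0.5 × 164000 + 0.2 × 193000 = 7800 + 82000 + 38600 = 128400
Branch B: 104000 (certain)
Overall = 0.85 × 128400 + 0.15 × 104000 = 109140 + 15600 = 124740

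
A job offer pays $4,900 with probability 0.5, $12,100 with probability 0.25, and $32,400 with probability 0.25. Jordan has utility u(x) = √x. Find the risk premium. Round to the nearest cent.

E[u] = 0.5·√4900 + 0.25·√12100 + 0.25·√32400 = 0.5·70 + 0.25·110 + 0.25·180 = 107.5
CE = (107.5)² = 11556.25
Risk premium = EV − CE = 13575 − 11556.25 = 2018.75

$2,018.75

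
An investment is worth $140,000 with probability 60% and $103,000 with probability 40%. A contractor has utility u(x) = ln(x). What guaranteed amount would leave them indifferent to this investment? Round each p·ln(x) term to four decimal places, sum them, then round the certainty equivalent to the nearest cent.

E[u] = 0.6·ln(140000) + 0.4·ln(103000) = 7.1096 + 4.6170 = 11.7266
CE = e^11.7266 ≈ 123821.96

$123,821.96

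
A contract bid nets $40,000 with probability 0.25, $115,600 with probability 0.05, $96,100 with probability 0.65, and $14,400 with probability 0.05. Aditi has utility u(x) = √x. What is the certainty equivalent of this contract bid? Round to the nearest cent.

E[u] = 0.25·√40000 + 0.05·√115600 + 0.65·√96100 + 0.05·√14400 = 0.25·200 + 0.05·340 + 0.65·310 + 0.05·120 = 274.5
CE = (274.5)² = 75350.25

$75,350.25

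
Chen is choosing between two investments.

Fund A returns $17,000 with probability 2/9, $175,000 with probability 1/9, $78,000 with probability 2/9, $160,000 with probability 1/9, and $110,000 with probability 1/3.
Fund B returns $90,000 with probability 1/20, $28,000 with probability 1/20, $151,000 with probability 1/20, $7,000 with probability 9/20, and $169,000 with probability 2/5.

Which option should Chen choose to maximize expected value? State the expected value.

Fund A = 2/9 × 17000 + 1/9 × 175000 + 2/9 × 78000 + 1/9 × 160000 + 1/3 × 110000 = 3777.7778 + 19444.4444 + 17333.3333 + 17777.7778 + 36666.6667 = 95000
Fund B = 1/20 × 90000 + 1/20 × 28000 + 1/20 × 151000 + 9/20 × 7000 + 2/5 × 169000 = 4500 + 1400 + 7550 + 3150 + 67600 = 84200

Fund A ($95,000)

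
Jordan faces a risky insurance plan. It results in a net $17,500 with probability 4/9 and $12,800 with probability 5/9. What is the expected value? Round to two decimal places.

EV = 4/9 × 17500 + 5/9 × 12800 = 7777.7778 + 7111.1111 = 14888.8889

$14,888.89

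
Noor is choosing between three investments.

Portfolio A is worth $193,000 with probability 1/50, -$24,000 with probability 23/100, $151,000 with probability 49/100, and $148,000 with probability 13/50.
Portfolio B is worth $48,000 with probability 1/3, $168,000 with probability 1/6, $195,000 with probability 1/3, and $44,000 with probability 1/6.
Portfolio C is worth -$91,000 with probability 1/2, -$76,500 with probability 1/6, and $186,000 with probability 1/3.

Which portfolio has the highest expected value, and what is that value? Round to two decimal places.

Portfolio A = 1/50 × 193000 + 23/100 × (-24000) + 49/100 × 151000 + 13/50 × 148000 = 3860 − 5520 + 73990 + 38480 = 110810
Portfolio B = 1/3 × 48000 + 1/6 × 168000 + 1/3 × 195000 + 1/6 × 44000 = 16000 + 28000 + 65000 + 7333.3333 = 116333.3333
Portfolio C = 1/2 × (-91000) + 1/6 × (-76500) + 1/3 × 186000 = -45500 − 12750 + 62000 = 3750

Portfolio B ($116,333.33)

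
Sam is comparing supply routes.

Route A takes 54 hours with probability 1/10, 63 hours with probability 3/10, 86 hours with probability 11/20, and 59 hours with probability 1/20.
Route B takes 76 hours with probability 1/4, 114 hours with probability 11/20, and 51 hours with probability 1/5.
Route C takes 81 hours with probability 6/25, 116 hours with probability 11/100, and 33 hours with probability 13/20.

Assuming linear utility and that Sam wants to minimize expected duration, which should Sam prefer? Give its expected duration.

Route C (53.65 hours)

Route A = 1/10 × 54 + 3/10 × 63 + 11/20 × 86 + 1/20 × 59 = 5.4 + 18.9 + 47.3 + 2.95 = 74.55
Route B = 1/4 × 76 + 11/20 × 114 + 1/5 × 51 = 19 + 62.7 + 10.2 = 91.9
Route C = 6/25 × 81 + 11/100 × 116 + 13/20 × 33 = 19.44 + 12.76 + 21.45 = 53.65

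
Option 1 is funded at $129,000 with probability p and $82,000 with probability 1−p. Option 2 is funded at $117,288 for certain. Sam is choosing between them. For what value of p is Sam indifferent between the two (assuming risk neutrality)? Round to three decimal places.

p = 0.751

p·129000 + (1−p)·82000 = 117288
47000p + 82000 = 117288
p = (117288 − 82000) / 47000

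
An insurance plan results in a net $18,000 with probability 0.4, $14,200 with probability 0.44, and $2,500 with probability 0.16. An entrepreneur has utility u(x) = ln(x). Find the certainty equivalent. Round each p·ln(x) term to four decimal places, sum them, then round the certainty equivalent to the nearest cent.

$11,824.16

E[u] = 0.4·ln(18000) + 0.44·ln(14200) + 0.16·ln(2500) = 3.9193 + 4.2068 + 1.2518 = 9.3779
CE = e^9.3779 ≈ 11824.16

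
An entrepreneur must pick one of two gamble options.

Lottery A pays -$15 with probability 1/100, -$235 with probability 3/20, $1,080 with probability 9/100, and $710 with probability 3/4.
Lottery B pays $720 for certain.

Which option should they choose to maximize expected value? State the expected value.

Lottery B ($720)

Lottery A = 1/100 × (-15) + 3/20 × (-235) + 9/100 × 1080 + 3/4 × 710 = -0.15 − 35.25 + 97.2 + 532.5 = 594.3
Lottery B: 720 (certain)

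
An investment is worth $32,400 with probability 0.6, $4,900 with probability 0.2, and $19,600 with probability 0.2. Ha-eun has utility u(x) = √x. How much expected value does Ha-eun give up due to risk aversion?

$1,840

E[u] = 0.6·√32400 + 0.2·√4900 + 0.2·√19600 = 0.6·180 + 0.2·70 + 0.2·140 = 150
CE = (150)² = 22500
Risk premium = EV − CE = 24340 − 22500 = 1840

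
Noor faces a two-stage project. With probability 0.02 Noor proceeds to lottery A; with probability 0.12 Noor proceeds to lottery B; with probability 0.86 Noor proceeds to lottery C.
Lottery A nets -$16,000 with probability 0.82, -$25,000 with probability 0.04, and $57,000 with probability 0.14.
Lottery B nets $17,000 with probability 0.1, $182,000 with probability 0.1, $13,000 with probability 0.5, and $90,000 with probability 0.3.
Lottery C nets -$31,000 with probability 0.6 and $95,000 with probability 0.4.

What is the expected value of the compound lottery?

EV(A) = 0.82 × (-16000) + 0.04 × (-25000) + 0.14 × 57000 = -13120 − 1000 + 7980 = -6140
EV(B) = 0.1 × 17000 + 0.1 × 182000 + 0.5 × 13000 + 0.3 × 90000 = 1700 + 18200 + 6500 + 27000 = 53400
EV(C) = 0.6 × (-31000) + 0.4 × 95000 = -18600 + 38000 = 19400
Overall = 0.02 × (-6140) + 0.12 × 53400 + 0.86 × 19400 = -122.8 + 6408 + 16684 = 22969.2

$22,969.20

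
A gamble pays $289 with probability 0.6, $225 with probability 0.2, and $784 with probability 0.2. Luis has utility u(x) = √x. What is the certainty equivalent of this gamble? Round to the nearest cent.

$353.44

E[u] = 0.6·√289 + 0.2·√225 + 0.2·√784 = 0.6·17 + 0.2·15 + 0.2·28 = 18.8
CE = (18.8)² = 353.44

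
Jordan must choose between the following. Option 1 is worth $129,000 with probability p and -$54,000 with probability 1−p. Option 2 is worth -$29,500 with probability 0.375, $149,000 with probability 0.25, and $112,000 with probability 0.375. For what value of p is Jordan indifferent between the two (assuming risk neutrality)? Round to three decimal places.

p = 0.668

EV(Option 2) = 0.375 × (-29500) + 0.25 × 149000 + 0.375 × 112000 = -11062.5 + 37250 + 42000 = 68187.5
p·129000 + (1−p)·(-54000) = 68187.5
183000p − 54000 = 68187.5
p = (68187.5 + 54000) / 183000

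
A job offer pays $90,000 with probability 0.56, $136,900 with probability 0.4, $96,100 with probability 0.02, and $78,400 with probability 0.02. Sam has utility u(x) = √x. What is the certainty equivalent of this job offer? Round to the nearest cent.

$107,452.84

E[u] = 0.56·√90000 + 0.4·√136900 + 0.02·√96100 + 0.02·√78400 = 0.56·300 + 0.4·370 + 0.02·310 + 0.02·280 = 327.8
CE = (327.8)² = 107452.84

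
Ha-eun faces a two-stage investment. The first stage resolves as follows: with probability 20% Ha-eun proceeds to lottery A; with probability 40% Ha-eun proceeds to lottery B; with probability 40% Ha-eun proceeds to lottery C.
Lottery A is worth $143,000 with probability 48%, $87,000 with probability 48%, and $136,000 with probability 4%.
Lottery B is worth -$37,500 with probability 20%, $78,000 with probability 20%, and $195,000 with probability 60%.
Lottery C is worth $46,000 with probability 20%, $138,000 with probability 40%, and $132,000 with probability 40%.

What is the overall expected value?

EV(A) = 0.48 × 143000 + 0.48 × 87000 + 0.04 × 136000 = 68640 + 41760 + 5440 = 115840
EV(B) = 0.2 × (-37500) + 0.2 × 78000 + 0.6 × 195000 = -7500 + 15600 + 117000 = 125100
EV(C) = 0.2 × 46000 + 0.4 × 138000 + 0.4 × 132000 = 9200 + 55200 + 52800 = 117200
Overall = 0.2 × 115840 + 0.4 × 125100 + 0.4 × 117200 = 23168 + 50040 + 46880 = 120088

$120,088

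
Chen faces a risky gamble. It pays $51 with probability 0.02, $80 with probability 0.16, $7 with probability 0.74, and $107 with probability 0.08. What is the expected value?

EV = 0.02 × 51 + 0.16 × 80 + 0.74 × 7 + 0.08 × 107 = 1.02 + 12.8 + 5.18 + 8.56 = 27.56

$27.56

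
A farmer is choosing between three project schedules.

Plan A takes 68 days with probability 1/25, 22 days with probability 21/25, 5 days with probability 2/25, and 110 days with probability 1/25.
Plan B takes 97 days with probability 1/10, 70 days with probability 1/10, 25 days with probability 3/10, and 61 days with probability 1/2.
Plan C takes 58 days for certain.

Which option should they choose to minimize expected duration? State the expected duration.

Plan A = 1/25 × 68 + 21/25 × 22 + 2/25 × 5 + 1/25 × 110 = 2.72 + 18.48 + 0.4 + 4.4 = 26
Plan B = 1/10 × 97 + 1/10 × 70 + 3/10 × 25 + 1/2 × 61 = 9.7 + 7 + 7.5 + 30.5 = 54.7
Plan C: 58 (certain)

Plan A (26 days)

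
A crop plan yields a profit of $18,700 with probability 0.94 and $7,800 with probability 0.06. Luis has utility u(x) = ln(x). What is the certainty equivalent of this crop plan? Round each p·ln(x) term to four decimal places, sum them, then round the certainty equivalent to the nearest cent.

$17,743.95

E[u] = 0.94·ln(18700) + 0.06·ln(7800) = 9.2461 + 0.5377 = 9.7838
CE = e^9.7838 ≈ 17743.95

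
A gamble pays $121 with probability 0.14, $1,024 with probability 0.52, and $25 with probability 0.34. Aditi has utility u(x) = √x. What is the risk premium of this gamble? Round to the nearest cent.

E[u] = 0.14·√121 + 0.52·√1024 + 0.34·√25 = 0.14·11 + 0.52·32 + 0.34·5 = 19.88
CE = (19.88)² = 395.2144
Risk premium = EV − CE = 557.92 − 395.2144 = 162.7056

$162.71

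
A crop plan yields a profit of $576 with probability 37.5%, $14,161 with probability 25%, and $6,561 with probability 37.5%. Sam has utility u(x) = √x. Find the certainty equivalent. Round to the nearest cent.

$4,778.27

E[u] = 0.375·√576 + 0.25·√14161 + 0.375·√6561 = 0.375·24 + 0.25·119 + 0.375·81 = 69.125
CE = (69.125)² = 4778.265625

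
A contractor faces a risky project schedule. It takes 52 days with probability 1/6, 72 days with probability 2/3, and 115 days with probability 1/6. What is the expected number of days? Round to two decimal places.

EV = 1/6 × 52 + 2/3 × 72 + 1/6 × 115 = 8.6667 + 48 + 19.1667 = 75.8333

75.83 days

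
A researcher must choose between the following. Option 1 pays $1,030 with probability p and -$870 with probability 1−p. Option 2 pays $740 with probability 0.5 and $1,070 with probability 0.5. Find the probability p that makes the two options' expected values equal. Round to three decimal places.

p = 0.934

EV(Option 2) = 0.5 × 740 + 0.5 × 1070 = 370 + 535 = 905
p·1030 + (1−p)·(-870) = 905
1900p − 870 = 905
p = (905 + 870) / 1900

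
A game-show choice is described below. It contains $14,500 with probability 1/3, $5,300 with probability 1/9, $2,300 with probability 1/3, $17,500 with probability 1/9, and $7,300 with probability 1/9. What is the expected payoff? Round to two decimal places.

$8,944.44

EV = 1/3 × 14500 + 1/9 × 5300 + 1/3 × 2300 + 1/9 × 17500 + 1/9 × 7300 = 4833.3333 + 588.8889 + 766.6667 + 1944.4444 + 811.1111 = 8944.4444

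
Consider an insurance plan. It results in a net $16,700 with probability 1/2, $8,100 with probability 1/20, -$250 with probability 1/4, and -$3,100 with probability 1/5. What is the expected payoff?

$8,072.50

EV = 1/2 × 16700 + 1/20 × 8100 + 1/4 × (-250) + 1/5 × (-3100) = 8350 + 405 − 62.5 − 620 = 8072.5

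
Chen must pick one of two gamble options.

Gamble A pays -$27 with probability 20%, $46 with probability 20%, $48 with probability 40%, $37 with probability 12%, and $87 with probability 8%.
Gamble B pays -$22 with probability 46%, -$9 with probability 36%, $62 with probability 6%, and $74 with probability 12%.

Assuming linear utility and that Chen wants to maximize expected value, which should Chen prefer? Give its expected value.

Gamble A ($34.40)

Gamble A = 0.2 × (-27) + 0.2 × 46 + 0.4 × 48 + 0.12 × 37 + 0.08 × 87 = -5.4 + 9.2 + 19.2 + 4.44 + 6.96 = 34.4
Gamble B = 0.46 × (-22) + 0.36 × (-9) + 0.06 × 62 + 0.12 × 74 = -10.12 − 3.24 + 3.72 + 8.88 = -0.76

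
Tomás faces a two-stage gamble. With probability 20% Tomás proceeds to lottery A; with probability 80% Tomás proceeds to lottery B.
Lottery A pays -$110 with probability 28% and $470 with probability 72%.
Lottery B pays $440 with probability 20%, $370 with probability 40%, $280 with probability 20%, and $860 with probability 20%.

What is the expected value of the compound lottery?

$432.72

EV(A) = 0.28 × (-110) + 0.72 × 470 = -30.8 + 338.4 = 307.6
EV(B) = 0.2 × 440 + 0.4 × 370 + 0.2 × 280 + 0.2 × 860 = 88 + 148 + 56 + 172 = 464
Overall = 0.2 × 307.6 + 0.8 × 464 = 61.52 + 371.2 = 432.72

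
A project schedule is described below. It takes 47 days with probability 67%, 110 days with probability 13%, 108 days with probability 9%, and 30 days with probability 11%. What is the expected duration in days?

EV = 0.67 × 47 + 0.13 × 110 + 0.09 × 108 + 0.11 × 30 = 31.49 + 14.3 + 9.72 + 3.3 = 58.81

58.81 days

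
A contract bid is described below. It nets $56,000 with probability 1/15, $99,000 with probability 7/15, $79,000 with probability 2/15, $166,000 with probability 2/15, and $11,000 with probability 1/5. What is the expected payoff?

EV = 1/15 × 56000 + 7/15 × 99000 + 2/15 × 79000 + 2/15 × 166000 + 1/5 × 11000 = 3733.3333 + 46200 + 10533.3333 + 22133.3333 + 2200 = 84800

$84,800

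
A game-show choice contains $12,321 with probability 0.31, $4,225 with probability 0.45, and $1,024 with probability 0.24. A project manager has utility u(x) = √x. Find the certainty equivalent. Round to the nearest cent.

$5,089.40

E[u] = 0.31·√12321 + 0.45·√4225 + 0.24·√1024 = 0.31·111 + 0.45·65 + 0.24·32 = 71.34
CE = (71.34)² = 5089.3956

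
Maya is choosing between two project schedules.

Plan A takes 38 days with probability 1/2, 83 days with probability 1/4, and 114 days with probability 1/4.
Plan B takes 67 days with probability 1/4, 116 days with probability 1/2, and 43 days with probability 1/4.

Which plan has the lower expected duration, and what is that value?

Plan A (68.25 days)

Plan A = 1/2 × 38 + 1/4 × 83 + 1/4 × 114 = 19 + 20.75 + 28.5 = 68.25
Plan B = 1/4 × 67 + 1/2 × 116 + 1/4 × 43 = 16.75 + 58 + 10.75 = 85.5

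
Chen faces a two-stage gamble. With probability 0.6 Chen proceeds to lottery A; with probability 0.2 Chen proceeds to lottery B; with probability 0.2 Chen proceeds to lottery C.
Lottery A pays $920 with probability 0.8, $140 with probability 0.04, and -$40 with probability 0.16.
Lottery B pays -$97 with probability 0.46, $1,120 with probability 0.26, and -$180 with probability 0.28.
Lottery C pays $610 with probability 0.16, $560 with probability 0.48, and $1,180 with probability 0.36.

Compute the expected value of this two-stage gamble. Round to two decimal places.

$638.60

EV(A) = 0.8 × 920 + 0.04 × 140 + 0.16 × (-40) = 736 + 5.6 − 6.4 = 735.2
EV(B) = 0.46 × (-97) + 0.26 × 1120 + 0.28 × (-180) = -44.62 + 291.2 − 50.4 = 196.18
EV(C) = 0.16 × 610 + 0.48 × 560 + 0.36 × 1180 = 97.6 + 268.8 + 424.8 = 791.2
Overall = 0.6 × 735.2 + 0.2 × 196.18 + 0.2 × 791.2 = 441.12 + 39.236 + 158.24 = 638.596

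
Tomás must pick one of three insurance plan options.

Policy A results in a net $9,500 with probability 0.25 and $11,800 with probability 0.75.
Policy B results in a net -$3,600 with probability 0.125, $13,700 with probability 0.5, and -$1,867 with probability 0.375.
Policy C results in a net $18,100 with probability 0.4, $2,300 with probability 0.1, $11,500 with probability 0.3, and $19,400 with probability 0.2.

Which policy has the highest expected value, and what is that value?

Policy C ($14,800)

Policy A = 0.25 × 9500 + 0.75 × 11800 = 2375 + 8850 = 11225
Policy B = 0.125 × (-3600) + 0.5 × 13700 + 0.375 × (-1867) = -450 + 6850 − 700.125 = 5699.875
Policy C = 0.4 × 18100 + 0.1 × 2300 + 0.3 × 11500 + 0.2 × 19400 = 7240 + 230 + 3450 + 3880 = 14800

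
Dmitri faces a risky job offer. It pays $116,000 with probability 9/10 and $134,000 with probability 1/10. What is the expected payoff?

$117,800

EV = 9/10 × 116000 + 1/10 × 134000 = 104400 + 13400 = 117800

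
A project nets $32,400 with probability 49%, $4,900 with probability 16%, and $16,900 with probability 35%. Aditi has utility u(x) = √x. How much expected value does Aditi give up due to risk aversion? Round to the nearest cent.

$1,578.99

E[u] = 0.49·√32400 + 0.16·√4900 + 0.35·√16900 = 0.49·180 + 0.16·70 + 0.35·130 = 144.9
CE = (144.9)² = 20996.01
Risk premium = EV − CE = 22575 − 20996.01 = 1578.99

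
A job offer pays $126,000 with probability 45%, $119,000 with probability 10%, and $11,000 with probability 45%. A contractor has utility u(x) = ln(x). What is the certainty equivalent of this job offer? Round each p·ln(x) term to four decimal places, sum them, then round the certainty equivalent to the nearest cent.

E[u] = 0.45·ln(126000) + 0.1·ln(119000) + 0.45·ln(11000) = 5.2848 + 1.1687 + 4.1875 = 10.6410
CE = e^10.6410 ≈ 41814.56

$41,814.56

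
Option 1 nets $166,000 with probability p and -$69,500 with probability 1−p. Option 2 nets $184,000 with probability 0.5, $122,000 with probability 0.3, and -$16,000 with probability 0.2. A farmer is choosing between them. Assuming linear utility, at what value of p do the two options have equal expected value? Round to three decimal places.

p = 0.828

EV(Option 2) = 0.5 × 184000 + 0.3 × 122000 + 0.2 × (-16000) = 92000 + 36600 − 3200 = 125400
p·166000 + (1−p)·(-69500) = 125400
235500p − 69500 = 125400
p = (125400 + 69500) / 235500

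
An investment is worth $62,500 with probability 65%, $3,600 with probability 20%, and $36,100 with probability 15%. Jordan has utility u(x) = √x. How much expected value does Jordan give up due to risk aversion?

E[u] = 0.65·√62500 + 0.2·√3600 + 0.15·√36100 = 0.65·250 + 0.2·60 + 0.15·190 = 203
CE = (203)² = 41209
Risk premium = EV − CE = 46760 − 41209 = 5551

$5,551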